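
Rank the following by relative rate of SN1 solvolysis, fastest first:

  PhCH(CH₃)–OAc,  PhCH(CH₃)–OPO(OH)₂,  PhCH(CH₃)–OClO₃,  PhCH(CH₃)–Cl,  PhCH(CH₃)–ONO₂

Identical carbon frameworks mean the comparison reduces to leaving-group quality.
The more stable X⁻ (or X) is on its own — i.e. the weaker a base it is — the better a leaving group it makes.
PhCH(CH₃)–OClO₃ loses ClO₄⁻: pKₐ(HClO₄) ≈ -10
PhCH(CH₃)–Cl loses Cl⁻: pKₐ(HCl) ≈ -7
PhCH(CH₃)–ONO₂ loses NO₃⁻: pKₐ(HNO₃) ≈ -1.3
PhCH(CH₃)–OPO(OH)₂ loses H₂PO₄⁻: pKₐ(H₃PO₄) ≈ 2.1
PhCH(CH₃)–OAc loses AcO⁻: pKₐ(CH₃COOH) ≈ 4.8

PhCH(CH₃)–OClO₃ > PhCH(CH₃)–Cl > PhCH(CH₃)–ONO₂ > PhCH(CH₃)–OPO(OH)₂ > PhCH(CH₃)–OAc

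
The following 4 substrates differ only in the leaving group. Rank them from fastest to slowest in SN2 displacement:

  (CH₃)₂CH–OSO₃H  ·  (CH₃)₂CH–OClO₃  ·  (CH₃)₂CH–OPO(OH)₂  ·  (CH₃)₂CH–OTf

(CH₃)₂CH–OTf > (CH₃)₂CH–OClO₃ > (CH₃)₂CH–OSO₃H > (CH₃)₂CH–OPO(OH)₂

The skeletons are identical, so relative rate is governed entirely by leaving-group ability.
A good leaving group is a weak base: the lower the pKₐ of its conjugate acid, the more readily it departs.
(CH₃)₂CH–OTf loses OTf⁻: pKₐ(CF₃SO₃H (triflic acid)) ≈ -14
(CH₃)₂CH–OClO₃ loses ClO₄⁻: pKₐ(HClO₄) ≈ -10
(CH₃)₂CH–OSO₃H loses HSO₄⁻: pKₐ(H₂SO₄) ≈ -3
(CH₃)₂CH–OPO(OH)₂ loses H₂PO₄⁻: pKₐ(H₃PO₄) ≈ 2.1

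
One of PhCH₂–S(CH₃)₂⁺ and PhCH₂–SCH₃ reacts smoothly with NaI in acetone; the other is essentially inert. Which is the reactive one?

From PhCH₂–SCH₃ the departing group would be RS⁻ (pKₐ(RSH (a thiol)) ≈ 10.5). Moderately basic; rarely leaves without activation.
From PhCH₂–S(CH₃)₂⁺ the leaving group is SR'₂ (pKₐ(R'₂SH⁺) ≈ -7). Neutral; leaves from a sulfonium salt (R–SR'₂⁺).
(In practice PhCH₂–S(CH₃)₂⁺ is made from PhCH₂–SCH₃ by S-methylation with CH₃I, allowing neutral dimethyl sulfide, rather than methanethiolate, to depart.)

PhCH₂–S(CH₃)₂⁺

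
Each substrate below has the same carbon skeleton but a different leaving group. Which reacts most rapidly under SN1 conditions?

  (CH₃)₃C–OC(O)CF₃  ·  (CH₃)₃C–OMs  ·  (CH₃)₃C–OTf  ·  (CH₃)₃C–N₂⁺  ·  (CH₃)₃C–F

With the same alkyl group throughout, only the leaving group differentiates the rates.
A good leaving group is a weak base: the lower the pKₐ of its conjugate acid, the more readily it departs.
(CH₃)₃C–N₂⁺ loses N₂: no meaningful conjugate acid; N₂ departs as an exceptionally stable neutral molecule
(CH₃)₃C–OTf loses OTf⁻: pKₐ(CF₃SO₃H (triflic acid)) ≈ -14
(CH₃)₃C–OMs loses OMs⁻: pKₐ(CH₃SO₃H (MsOH)) ≈ -1.9
(CH₃)₃C–OC(O)CF₃ loses CF₃COO⁻: pKₐ(CF₃COOH) ≈ 0.2
(CH₃)₃C–F loses F⁻: pKₐ(HF) ≈ 3.2

(CH₃)₃C–N₂⁺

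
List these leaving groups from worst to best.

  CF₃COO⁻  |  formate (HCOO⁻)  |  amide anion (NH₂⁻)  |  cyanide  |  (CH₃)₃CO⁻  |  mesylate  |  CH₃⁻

The more stable X⁻ (or X) is on its own — i.e. the weaker a base it is — the better a leaving group it makes.
mesylate: pKₐ(CH₃SO₃H (MsOH)) ≈ -1.9
CF₃COO⁻: pKₐ(CF₃COOH) ≈ 0.2
formate (HCOO⁻): pKₐ(HCOOH) ≈ 3.8
cyanide: pKₐ(HCN) ≈ 9.2
(CH₃)₃CO⁻: pKₐ(t-BuOH) ≈ 18
amide anion (NH₂⁻): pKₐ(NH₃) ≈ 38
CH₃⁻: pKₐ(CH₄) ≈ 48
The question asks for worst first, so the sequence is read in increasing leaving-group ability.

CH₃⁻ < amide anion (NH₂⁻) < (CH₃)₃CO⁻ < cyanide < formate (HCOO⁻) < CF₃COO⁻ < mesylate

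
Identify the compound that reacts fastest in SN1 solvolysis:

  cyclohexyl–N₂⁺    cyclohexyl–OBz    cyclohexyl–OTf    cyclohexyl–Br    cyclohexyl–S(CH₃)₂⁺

cyclohexyl–N₂⁺

Same R in every case — rank the leaving groups.
Rank by basicity of the departing species: weakest base leaves most easily.
cyclohexyl–N₂⁺ loses N₂: no meaningful conjugate acid; N₂ departs as an exceptionally stable neutral molecule
cyclohexyl–OTf loses OTf⁻: pKₐ(CF₃SO₃H (triflic acid)) ≈ -14
cyclohexyl–Br loses Br⁻: pKₐ(HBr) ≈ -9
cyclohexyl–S(CH₃)₂⁺ loses SR'₂: pKₐ(R'₂SH⁺) ≈ -7
cyclohexyl–OBz loses PhCOO⁻: pKₐ(C₆H₅COOH) ≈ 4.2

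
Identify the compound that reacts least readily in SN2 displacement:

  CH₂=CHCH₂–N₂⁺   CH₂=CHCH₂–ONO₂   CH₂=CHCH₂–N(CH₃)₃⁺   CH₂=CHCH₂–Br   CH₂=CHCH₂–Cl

The skeletons are identical, so relative rate is governed entirely by leaving-group ability.
Leaving-group ability tracks the stability of the departed species; conjugate-acid pKₐ is the usual yardstick (lower pKₐ → better LG).
CH₂=CHCH₂–N₂⁺ loses N₂: no meaningful conjugate acid; N₂ departs as an exceptionally stable neutral molecule
CH₂=CHCH₂–Br loses Br⁻: pKₐ(HBr) ≈ -9
CH₂=CHCH₂–Cl loses Cl⁻: pKₐ(HCl) ≈ -7
CH₂=CHCH₂–ONO₂ loses NO₃⁻: pKₐ(HNO₃) ≈ -1.3
CH₂=CHCH₂–N(CH₃)₃⁺ loses NR'₃: pKₐ(R'₃NH⁺) ≈ 10.7

CH₂=CHCH₂–N(CH₃)₃⁺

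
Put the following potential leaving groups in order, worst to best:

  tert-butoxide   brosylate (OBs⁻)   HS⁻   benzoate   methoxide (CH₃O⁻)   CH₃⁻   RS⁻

A good leaving group is a weak base: the lower the pKₐ of its conjugate acid, the more readily it departs.
brosylate (OBs⁻): pKₐ(p-BrC₆H₄SO₃H) ≈ -2.8
benzoate: pKₐ(C₆H₅COOH) ≈ 4.2
HS⁻: pKₐ(H₂S) ≈ 7
RS⁻: pKₐ(RSH (a thiol)) ≈ 10.5
methoxide (CH₃O⁻): pKₐ(CH₃OH) ≈ 15.5
tert-butoxide: pKₐ(t-BuOH) ≈ 18
CH₃⁻: pKₐ(CH₄) ≈ 48
The question asks for worst first, so the sequence is read in increasing leaving-group ability.

CH₃⁻ < tert-butoxide < methoxide (CH₃O⁻) < RS⁻ < HS⁻ < benzoate < brosylate (OBs⁻)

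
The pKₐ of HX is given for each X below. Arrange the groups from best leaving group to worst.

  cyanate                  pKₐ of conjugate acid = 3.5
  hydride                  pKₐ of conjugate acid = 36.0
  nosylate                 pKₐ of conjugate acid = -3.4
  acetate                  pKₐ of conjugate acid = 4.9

nosylate > cyanate > acetate > hydride

Lower conjugate-acid pKₐ ⇒ weaker base ⇒ better leaving group.
Sorting by the given values: nosylate (-3.4), cyanate (3.5), acetate (4.9), hydride (36.0).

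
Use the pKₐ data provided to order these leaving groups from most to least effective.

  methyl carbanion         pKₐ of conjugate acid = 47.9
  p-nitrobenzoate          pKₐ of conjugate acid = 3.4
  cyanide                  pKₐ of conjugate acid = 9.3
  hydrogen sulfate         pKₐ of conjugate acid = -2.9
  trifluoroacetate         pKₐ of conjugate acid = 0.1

Lower conjugate-acid pKₐ ⇒ weaker base ⇒ better leaving group.
Sorting by the given values: hydrogen sulfate (-2.9), trifluoroacetate (0.1), p-nitrobenzoate (3.4), cyanide (9.3), methyl carbanion (47.9).

hydrogen sulfate > trifluoroacetate > p-nitrobenzoate > cyanide > methyl carbanion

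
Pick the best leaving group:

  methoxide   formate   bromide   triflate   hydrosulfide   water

triflate: pKₐ(CF₃SO₃H (triflic acid)) ≈ -14
bromide: pKₐ(HBr) ≈ -9
water: pKₐ(H₃O⁺) ≈ -1.7
formate: pKₐ(HCOOH) ≈ 3.8
hydrosulfide: pKₐ(H₂S) ≈ 7
methoxide: pKₐ(CH₃OH) ≈ 15.5

triflate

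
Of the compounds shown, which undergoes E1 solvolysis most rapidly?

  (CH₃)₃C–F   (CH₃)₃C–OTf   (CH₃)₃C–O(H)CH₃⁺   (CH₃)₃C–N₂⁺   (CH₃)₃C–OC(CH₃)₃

Identical carbon frameworks mean the comparison reduces to leaving-group quality.
Leaving-group ability tracks the stability of the departed species; conjugate-acid pKₐ is the usual yardstick (lower pKₐ → better LG).
(CH₃)₃C–N₂⁺ loses N₂: no meaningful conjugate acid; N₂ departs as an exceptionally stable neutral molecule
(CH₃)₃C–OTf loses OTf⁻: pKₐ(CF₃SO₃H (triflic acid)) ≈ -14
(CH₃)₃C–O(H)CH₃⁺ loses R'OH: pKₐ(R'OH₂⁺) ≈ -2.4
(CH₃)₃C–F loses F⁻: pKₐ(HF) ≈ 3.2
(CH₃)₃C–OC(CH₃)₃ loses (CH₃)₃CO⁻: pKₐ(t-BuOH) ≈ 18

(CH₃)₃C–N₂⁺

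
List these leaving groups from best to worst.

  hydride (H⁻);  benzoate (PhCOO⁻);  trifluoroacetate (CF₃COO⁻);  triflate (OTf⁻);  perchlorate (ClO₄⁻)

triflate (OTf⁻) > perchlorate (ClO₄⁻) > trifluoroacetate (CF₃COO⁻) > benzoate (PhCOO⁻) > hydride (H⁻)

triflate (OTf⁻): pKₐ(CF₃SO₃H (triflic acid)) ≈ -14
perchlorate (ClO₄⁻): pKₐ(HClO₄) ≈ -10
trifluoroacetate (CF₃COO⁻): pKₐ(CF₃COOH) ≈ 0.2
benzoate (PhCOO⁻): pKₐ(C₆H₅COOH) ≈ 4.2
hydride (H⁻): pKₐ(H₂) ≈ 36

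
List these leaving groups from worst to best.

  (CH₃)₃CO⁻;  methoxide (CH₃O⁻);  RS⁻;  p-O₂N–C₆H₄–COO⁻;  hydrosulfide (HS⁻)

(CH₃)₃CO⁻ < methoxide (CH₃O⁻) < RS⁻ < hydrosulfide (HS⁻) < p-O₂N–C₆H₄–COO⁻

Leaving-group ability tracks the stability of the departed species; conjugate-acid pKₐ is the usual yardstick (lower pKₐ → better LG).
p-O₂N–C₆H₄–COO⁻: pKₐ(p-nitrobenzoic acid) ≈ 3.4
hydrosulfide (HS⁻): pKₐ(H₂S) ≈ 7
RS⁻: pKₐ(RSH (a thiol)) ≈ 10.5
methoxide (CH₃O⁻): pKₐ(CH₃OH) ≈ 15.5
(CH₃)₃CO⁻: pKₐ(t-BuOH) ≈ 18
The question asks for worst first, so the sequence is read in increasing leaving-group ability.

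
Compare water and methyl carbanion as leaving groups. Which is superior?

water

water is the better leaving group.
pKₐ(H₃O⁺) ≈ -1.7 versus pKₐ(CH₄) ≈ 48: water is the much weaker base.
Neutral; leaves from a protonated alcohol (R–OH₂⁺).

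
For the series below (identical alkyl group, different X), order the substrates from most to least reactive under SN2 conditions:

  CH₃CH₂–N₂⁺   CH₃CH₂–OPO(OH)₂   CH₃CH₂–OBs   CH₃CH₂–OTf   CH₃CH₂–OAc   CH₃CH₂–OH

Identical carbon frameworks mean the comparison reduces to leaving-group quality.
Rank by basicity of the departing species: weakest base leaves most easily.
CH₃CH₂–N₂⁺ loses N₂: no meaningful conjugate acid; N₂ departs as an exceptionally stable neutral molecule
CH₃CH₂–OTf loses OTf⁻: pKₐ(CF₃SO₃H (triflic acid)) ≈ -14
CH₃CH₂–OBs loses OBs⁻: pKₐ(p-BrC₆H₄SO₃H) ≈ -2.8
CH₃CH₂–OPO(OH)₂ loses H₂PO₄⁻: pKₐ(H₃PO₄) ≈ 2.1
CH₃CH₂–OAc loses AcO⁻: pKₐ(CH₃COOH) ≈ 4.8
CH₃CH₂–OH loses OH⁻: pKₐ(H₂O) ≈ 15.7

CH₃CH₂–N₂⁺ > CH₃CH₂–OTf > CH₃CH₂–OBs > CH₃CH₂–OPO(OH)₂ > CH₃CH₂–OAc > CH₃CH₂–OH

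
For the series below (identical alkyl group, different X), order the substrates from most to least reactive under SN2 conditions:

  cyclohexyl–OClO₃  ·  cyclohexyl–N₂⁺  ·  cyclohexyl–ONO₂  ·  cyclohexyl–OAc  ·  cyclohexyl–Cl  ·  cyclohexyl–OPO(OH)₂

cyclohexyl–N₂⁺ > cyclohexyl–OClO₃ > cyclohexyl–Cl > cyclohexyl–ONO₂ > cyclohexyl–OPO(OH)₂ > cyclohexyl–OAc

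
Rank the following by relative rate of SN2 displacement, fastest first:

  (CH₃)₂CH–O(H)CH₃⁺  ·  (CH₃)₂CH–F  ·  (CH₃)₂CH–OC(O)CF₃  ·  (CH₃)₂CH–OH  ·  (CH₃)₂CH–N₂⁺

Identical carbon frameworks mean the comparison reduces to leaving-group quality.
The more stable X⁻ (or X) is on its own — i.e. the weaker a base it is — the better a leaving group it makes.
(CH₃)₂CH–N₂⁺ loses N₂: no meaningful conjugate acid; N₂ departs as an exceptionally stable neutral molecule
(CH₃)₂CH–O(H)CH₃⁺ loses R'OH: pKₐ(R'OH₂⁺) ≈ -2.4
(CH₃)₂CH–OC(O)CF₃ loses CF₃COO⁻: pKₐ(CF₃COOH) ≈ 0.2
(CH₃)₂CH–F loses F⁻: pKₐ(HF) ≈ 3.2
(CH₃)₂CH–OH loses OH⁻: pKₐ(H₂O) ≈ 15.7

(CH₃)₂CH–N₂⁺ > (CH₃)₂CH–O(H)CH₃⁺ > (CH₃)₂CH–OC(O)CF₃ > (CH₃)₂CH–F > (CH₃)₂CH–OH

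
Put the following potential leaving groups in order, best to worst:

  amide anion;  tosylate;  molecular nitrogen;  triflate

molecular nitrogen > triflate > tosylate > amide anion

Leaving-group ability tracks the stability of the departed species; conjugate-acid pKₐ is the usual yardstick (lower pKₐ → better LG).
molecular nitrogen: no meaningful conjugate acid; N₂ departs as an exceptionally stable neutral molecule
triflate: pKₐ(CF₃SO₃H (triflic acid)) ≈ -14 — charge spread over three oxygens and a CF₃ group; the premier leaving group in synthesis
tosylate: pKₐ(p-CH₃C₆H₄SO₃H (TsOH)) ≈ -2.8 — resonance-delocalised arenesulfonate
amide anion: pKₐ(NH₃) ≈ 38 — extremely strong base; never a leaving group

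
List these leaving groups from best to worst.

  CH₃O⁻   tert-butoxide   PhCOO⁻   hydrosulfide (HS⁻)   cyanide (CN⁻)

PhCOO⁻: pKₐ(C₆H₅COOH) ≈ 4.2 — aryl carboxylate
hydrosulfide (HS⁻): pKₐ(H₂S) ≈ 7
cyanide (CN⁻): pKₐ(HCN) ≈ 9.2 — sp carbon stabilises the charge somewhat, but still a poor LG
CH₃O⁻: pKₐ(CH₃OH) ≈ 15.5 — strong base; alkoxides do not leave unassisted
tert-butoxide: pKₐ(t-BuOH) ≈ 18

PhCOO⁻ > hydrosulfide (HS⁻) > cyanide (CN⁻) > CH₃O⁻ > tert-butoxide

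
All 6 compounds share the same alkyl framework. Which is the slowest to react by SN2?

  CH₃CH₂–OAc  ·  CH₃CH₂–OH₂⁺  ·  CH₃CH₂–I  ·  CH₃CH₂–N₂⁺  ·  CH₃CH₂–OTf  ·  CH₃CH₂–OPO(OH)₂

Same R in every case — rank the leaving groups.
A good leaving group is a weak base: the lower the pKₐ of its conjugate acid, the more readily it departs.
CH₃CH₂–N₂⁺ loses N₂: no meaningful conjugate acid; N₂ departs as an exceptionally stable neutral molecule
CH₃CH₂–OTf loses OTf⁻: pKₐ(CF₃SO₃H (triflic acid)) ≈ -14
CH₃CH₂–I loses I⁻: pKₐ(HI) ≈ -10
CH₃CH₂–OH₂⁺ loses H₂O: pKₐ(H₃O⁺) ≈ -1.7
CH₃CH₂–OPO(OH)₂ loses H₂PO₄⁻: pKₐ(H₃PO₄) ≈ 2.1
CH₃CH₂–OAc loses AcO⁻: pKₐ(CH₃COOH) ≈ 4.8

CH₃CH₂–OAc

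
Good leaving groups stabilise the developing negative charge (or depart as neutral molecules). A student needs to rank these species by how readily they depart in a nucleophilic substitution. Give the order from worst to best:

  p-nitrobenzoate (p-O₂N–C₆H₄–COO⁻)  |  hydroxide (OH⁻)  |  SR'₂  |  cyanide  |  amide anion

A good leaving group is a weak base: the lower the pKₐ of its conjugate acid, the more readily it departs.
SR'₂: pKₐ(R'₂SH⁺) ≈ -7
p-nitrobenzoate (p-O₂N–C₆H₄–COO⁻): pKₐ(p-nitrobenzoic acid) ≈ 3.4
cyanide: pKₐ(HCN) ≈ 9.2
hydroxide (OH⁻): pKₐ(H₂O) ≈ 15.7
amide anion: pKₐ(NH₃) ≈ 38
Listed from poorest to best leaving group as asked.

amide anion < hydroxide (OH⁻) < cyanide < p-nitrobenzoate (p-O₂N–C₆H₄–COO⁻) < SR'₂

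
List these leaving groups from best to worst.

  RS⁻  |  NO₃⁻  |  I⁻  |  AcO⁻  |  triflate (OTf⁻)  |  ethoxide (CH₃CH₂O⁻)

Leaving-group ability tracks the stability of the departed species; conjugate-acid pKₐ is the usual yardstick (lower pKₐ → better LG).
triflate (OTf⁻): pKₐ(CF₃SO₃H (triflic acid)) ≈ -14
I⁻: pKₐ(HI) ≈ -10
NO₃⁻: pKₐ(HNO₃) ≈ -1.3
AcO⁻: pKₐ(CH₃COOH) ≈ 4.8
RS⁻: pKₐ(RSH (a thiol)) ≈ 10.5
ethoxide (CH₃CH₂O⁻): pKₐ(CH₃CH₂OH) ≈ 16

triflate (OTf⁻) > I⁻ > NO₃⁻ > AcO⁻ > RS⁻ > ethoxide (CH₃CH₂O⁻)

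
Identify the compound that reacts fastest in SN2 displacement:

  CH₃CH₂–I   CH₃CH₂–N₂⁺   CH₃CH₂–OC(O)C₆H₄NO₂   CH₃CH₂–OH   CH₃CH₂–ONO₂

CH₃CH₂–N₂⁺

The skeletons are identical, so relative rate is governed entirely by leaving-group ability.
The more stable X⁻ (or X) is on its own — i.e. the weaker a base it is — the better a leaving group it makes.
CH₃CH₂–N₂⁺ loses N₂: no meaningful conjugate acid; N₂ departs as an exceptionally stable neutral molecule
CH₃CH₂–I loses I⁻: pKₐ(HI) ≈ -10
CH₃CH₂–ONO₂ loses NO₃⁻: pKₐ(HNO₃) ≈ -1.3
CH₃CH₂–OC(O)C₆H₄NO₂ loses p-O₂N–C₆H₄–COO⁻: pKₐ(p-nitrobenzoic acid) ≈ 3.4
CH₃CH₂–OH loses OH⁻: pKₐ(H₂O) ≈ 15.7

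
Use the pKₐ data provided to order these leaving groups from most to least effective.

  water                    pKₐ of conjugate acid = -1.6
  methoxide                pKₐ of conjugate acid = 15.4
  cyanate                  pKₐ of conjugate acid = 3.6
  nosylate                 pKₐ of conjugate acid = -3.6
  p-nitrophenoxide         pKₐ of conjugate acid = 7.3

Lower conjugate-acid pKₐ ⇒ weaker base ⇒ better leaving group.
Sorting by the given values: nosylate (-3.6), water (-1.6), cyanate (3.6), p-nitrophenoxide (7.3), methoxide (15.4).

nosylate > water > cyanate > p-nitrophenoxide > methoxide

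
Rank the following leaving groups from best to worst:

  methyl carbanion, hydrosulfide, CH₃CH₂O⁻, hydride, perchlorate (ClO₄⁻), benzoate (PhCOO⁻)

Rank by basicity of the departing species: weakest base leaves most easily.
perchlorate (ClO₄⁻): pKₐ(HClO₄) ≈ -10
benzoate (PhCOO⁻): pKₐ(C₆H₅COOH) ≈ 4.2 — aryl carboxylate
hydrosulfide: pKₐ(H₂S) ≈ 7
CH₃CH₂O⁻: pKₐ(CH₃CH₂OH) ≈ 16
hydride: pKₐ(H₂) ≈ 36 — extremely strong base; leaves only in special hydride-transfer contexts
methyl carbanion: pKₐ(CH₄) ≈ 48 — unstabilised carbanion; the worst conceivable leaving group

perchlorate (ClO₄⁻) > benzoate (PhCOO⁻) > hydrosulfide > CH₃CH₂O⁻ > hydride > methyl carbanion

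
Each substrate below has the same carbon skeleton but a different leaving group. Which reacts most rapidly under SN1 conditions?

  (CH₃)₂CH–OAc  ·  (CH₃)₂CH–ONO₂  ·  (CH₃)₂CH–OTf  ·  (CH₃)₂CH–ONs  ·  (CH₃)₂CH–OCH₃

(CH₃)₂CH–OTf

With the same alkyl group throughout, only the leaving group differentiates the rates.
Rank by basicity of the departing species: weakest base leaves most easily.
(CH₃)₂CH–OTf loses OTf⁻: pKₐ(CF₃SO₃H (triflic acid)) ≈ -14
(CH₃)₂CH–ONs loses ONs⁻: pKₐ(p-O₂NC₆H₄SO₃H) ≈ -3.5
(CH₃)₂CH–ONO₂ loses NO₃⁻: pKₐ(HNO₃) ≈ -1.3
(CH₃)₂CH–OAc loses AcO⁻: pKₐ(CH₃COOH) ≈ 4.8
(CH₃)₂CH–OCH₃ loses CH₃O⁻: pKₐ(CH₃OH) ≈ 15.5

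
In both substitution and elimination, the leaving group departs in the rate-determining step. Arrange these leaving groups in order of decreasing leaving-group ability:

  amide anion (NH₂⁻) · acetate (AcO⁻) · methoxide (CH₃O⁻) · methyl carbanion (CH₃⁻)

Leaving-group ability tracks the stability of the departed species; conjugate-acid pKₐ is the usual yardstick (lower pKₐ → better LG).
acetate (AcO⁻): pKₐ(CH₃COOH) ≈ 4.8 — resonance-stabilised but still a weak base
methoxide (CH₃O⁻): pKₐ(CH₃OH) ≈ 15.5 — strong base; alkoxides do not leave unassisted
amide anion (NH₂⁻): pKₐ(NH₃) ≈ 38
methyl carbanion (CH₃⁻): pKₐ(CH₄) ≈ 48 — unstabilised carbanion; the worst conceivable leaving group

acetate (AcO⁻) > methoxide (CH₃O⁻) > amide anion (NH₂⁻) > methyl carbanion (CH₃⁻)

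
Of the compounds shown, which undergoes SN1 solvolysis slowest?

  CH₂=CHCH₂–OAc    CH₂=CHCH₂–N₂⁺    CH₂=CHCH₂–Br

CH₂=CHCH₂–OAc

The skeletons are identical, so relative rate is governed entirely by leaving-group ability.
A good leaving group is a weak base: the lower the pKₐ of its conjugate acid, the more readily it departs.
CH₂=CHCH₂–N₂⁺ loses N₂: no meaningful conjugate acid; N₂ departs as an exceptionally stable neutral molecule
CH₂=CHCH₂–Br loses Br⁻: pKₐ(HBr) ≈ -9
CH₂=CHCH₂–OAc loses AcO⁻: pKₐ(CH₃COOH) ≈ 4.8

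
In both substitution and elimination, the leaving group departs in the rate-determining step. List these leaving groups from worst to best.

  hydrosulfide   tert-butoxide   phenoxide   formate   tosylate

tert-butoxide < phenoxide < hydrosulfide < formate < tosylate

tosylate: pKₐ(p-CH₃C₆H₄SO₃H (TsOH)) ≈ -2.8
formate: pKₐ(HCOOH) ≈ 3.8 — resonance-stabilised carboxylate
hydrosulfide: pKₐ(H₂S) ≈ 7
phenoxide: pKₐ(C₆H₅OH (phenol)) ≈ 10 — resonance into the ring helps, but still a poor LG
tert-butoxide: pKₐ(t-BuOH) ≈ 18
The question asks for worst first, so the sequence is read in increasing leaving-group ability.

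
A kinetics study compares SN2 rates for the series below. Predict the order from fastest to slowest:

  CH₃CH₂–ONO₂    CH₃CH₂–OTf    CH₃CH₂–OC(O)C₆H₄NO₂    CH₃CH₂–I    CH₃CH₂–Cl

The skeletons are identical, so relative rate is governed entirely by leaving-group ability.
Rank by basicity of the departing species: weakest base leaves most easily.
CH₃CH₂–OTf loses OTf⁻: pKₐ(CF₃SO₃H (triflic acid)) ≈ -14
CH₃CH₂–I loses I⁻: pKₐ(HI) ≈ -10
CH₃CH₂–Cl loses Cl⁻: pKₐ(HCl) ≈ -7
CH₃CH₂–ONO₂ loses NO₃⁻: pKₐ(HNO₃) ≈ -1.3
CH₃CH₂–OC(O)C₆H₄NO₂ loses p-O₂N–C₆H₄–COO⁻: pKₐ(p-nitrobenzoic acid) ≈ 3.4

CH₃CH₂–OTf > CH₃CH₂–I > CH₃CH₂–Cl > CH₃CH₂–ONO₂ > CH₃CH₂–OC(O)C₆H₄NO₂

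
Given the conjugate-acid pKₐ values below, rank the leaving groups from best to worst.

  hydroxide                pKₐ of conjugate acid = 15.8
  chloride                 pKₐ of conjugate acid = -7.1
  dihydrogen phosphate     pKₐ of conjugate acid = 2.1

Lower conjugate-acid pKₐ ⇒ weaker base ⇒ better leaving group.
Sorting by the given values: chloride (-7.1), dihydrogen phosphate (2.1), hydroxide (15.8).

chloride > dihydrogen phosphate > hydroxide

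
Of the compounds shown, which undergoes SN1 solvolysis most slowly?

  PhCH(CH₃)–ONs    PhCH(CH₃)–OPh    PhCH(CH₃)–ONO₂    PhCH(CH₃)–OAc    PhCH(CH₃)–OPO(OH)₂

PhCH(CH₃)–OPh

With the same alkyl group throughout, only the leaving group differentiates the rates.
A good leaving group is a weak base: the lower the pKₐ of its conjugate acid, the more readily it departs.
PhCH(CH₃)–ONs loses ONs⁻: pKₐ(p-O₂NC₆H₄SO₃H) ≈ -3.5
PhCH(CH₃)–ONO₂ loses NO₃⁻: pKₐ(HNO₃) ≈ -1.3
PhCH(CH₃)–OPO(OH)₂ loses H₂PO₄⁻: pKₐ(H₃PO₄) ≈ 2.1
PhCH(CH₃)–OAc loses AcO⁻: pKₐ(CH₃COOH) ≈ 4.8
PhCH(CH₃)–OPh loses PhO⁻: pKₐ(C₆H₅OH (phenol)) ≈ 10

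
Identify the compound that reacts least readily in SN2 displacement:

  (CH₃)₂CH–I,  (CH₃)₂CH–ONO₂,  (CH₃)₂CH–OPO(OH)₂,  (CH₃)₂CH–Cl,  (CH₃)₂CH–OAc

The skeletons are identical, so relative rate is governed entirely by leaving-group ability.
The more stable X⁻ (or X) is on its own — i.e. the weaker a base it is — the better a leaving group it makes.
(CH₃)₂CH–I loses I⁻: pKₐ(HI) ≈ -10
(CH₃)₂CH–Cl loses Cl⁻: pKₐ(HCl) ≈ -7
(CH₃)₂CH–ONO₂ loses NO₃⁻: pKₐ(HNO₃) ≈ -1.3
(CH₃)₂CH–OPO(OH)₂ loses H₂PO₄⁻: pKₐ(H₃PO₄) ≈ 2.1
(CH₃)₂CH–OAc loses AcO⁻: pKₐ(CH₃COOH) ≈ 4.8

(CH₃)₂CH–OAc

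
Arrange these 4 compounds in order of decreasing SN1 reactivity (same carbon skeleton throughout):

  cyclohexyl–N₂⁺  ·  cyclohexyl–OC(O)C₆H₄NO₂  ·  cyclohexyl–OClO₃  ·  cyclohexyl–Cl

Same R in every case — rank the leaving groups.
A good leaving group is a weak base: the lower the pKₐ of its conjugate acid, the more readily it departs.
cyclohexyl–N₂⁺ loses N₂: no meaningful conjugate acid; N₂ departs as an exceptionally stable neutral molecule
cyclohexyl–OClO₃ loses ClO₄⁻: pKₐ(HClO₄) ≈ -10
cyclohexyl–Cl loses Cl⁻: pKₐ(HCl) ≈ -7
cyclohexyl–OC(O)C₆H₄NO₂ loses p-O₂N–C₆H₄–COO⁻: pKₐ(p-nitrobenzoic acid) ≈ 3.4

cyclohexyl–N₂⁺ > cyclohexyl–OClO₃ > cyclohexyl–Cl > cyclohexyl–OC(O)C₆H₄NO₂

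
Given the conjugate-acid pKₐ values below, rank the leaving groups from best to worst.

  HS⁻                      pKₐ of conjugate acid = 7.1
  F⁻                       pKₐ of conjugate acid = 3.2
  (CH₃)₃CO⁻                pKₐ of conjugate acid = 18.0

F⁻ > HS⁻ > (CH₃)₃CO⁻

Lower conjugate-acid pKₐ ⇒ weaker base ⇒ better leaving group.
Sorting by the given values: F⁻ (3.2), HS⁻ (7.1), (CH₃)₃CO⁻ (18.0).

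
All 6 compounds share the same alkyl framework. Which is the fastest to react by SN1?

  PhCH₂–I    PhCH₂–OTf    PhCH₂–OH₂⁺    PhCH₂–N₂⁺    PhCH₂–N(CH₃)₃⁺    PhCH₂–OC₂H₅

PhCH₂–N₂⁺

Same R in every case — rank the leaving groups.
A good leaving group is a weak base: the lower the pKₐ of its conjugate acid, the more readily it departs.
PhCH₂–N₂⁺ loses N₂: no meaningful conjugate acid; N₂ departs as an exceptionally stable neutral molecule
PhCH₂–OTf loses OTf⁻: pKₐ(CF₃SO₃H (triflic acid)) ≈ -14
PhCH₂–I loses I⁻: pKₐ(HI) ≈ -10
PhCH₂–OH₂⁺ loses H₂O: pKₐ(H₃O⁺) ≈ -1.7
PhCH₂–N(CH₃)₃⁺ loses NR'₃: pKₐ(R'₃NH⁺) ≈ 10.7
PhCH₂–OC₂H₅ loses CH₃CH₂O⁻: pKₐ(CH₃CH₂OH) ≈ 16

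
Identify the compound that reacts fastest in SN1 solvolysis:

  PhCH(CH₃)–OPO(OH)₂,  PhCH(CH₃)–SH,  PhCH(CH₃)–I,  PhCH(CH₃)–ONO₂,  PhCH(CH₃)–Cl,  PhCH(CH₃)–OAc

PhCH(CH₃)–I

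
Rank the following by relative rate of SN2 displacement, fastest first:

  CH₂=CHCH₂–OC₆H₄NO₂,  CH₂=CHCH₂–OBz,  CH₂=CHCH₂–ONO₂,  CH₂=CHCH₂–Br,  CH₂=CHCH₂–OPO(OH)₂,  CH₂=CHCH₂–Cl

With the same alkyl group throughout, only the leaving group differentiates the rates.
Rank by basicity of the departing species: weakest base leaves most easily.
CH₂=CHCH₂–Br loses Br⁻: pKₐ(HBr) ≈ -9
CH₂=CHCH₂–Cl loses Cl⁻: pKₐ(HCl) ≈ -7
CH₂=CHCH₂–ONO₂ loses NO₃⁻: pKₐ(HNO₃) ≈ -1.3
CH₂=CHCH₂–OPO(OH)₂ loses H₂PO₄⁻: pKₐ(H₃PO₄) ≈ 2.1
CH₂=CHCH₂–OBz loses PhCOO⁻: pKₐ(C₆H₅COOH) ≈ 4.2
CH₂=CHCH₂–OC₆H₄NO₂ loses p-O₂N–C₆H₄–O⁻: pKₐ(p-nitrophenol) ≈ 7.2

CH₂=CHCH₂–Br > CH₂=CHCH₂–Cl > CH₂=CHCH₂–ONO₂ > CH₂=CHCH₂–OPO(OH)₂ > CH₂=CHCH₂–OBz > CH₂=CHCH₂–OC₆H₄NO₂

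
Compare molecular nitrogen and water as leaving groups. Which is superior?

molecular nitrogen

molecular nitrogen is the better leaving group.
N₂ is the ultimate leaving group — it departs as an exceptionally stable neutral molecule, whereas water (pKₐ(H₃O⁺) ≈ -1.7) is far more basic.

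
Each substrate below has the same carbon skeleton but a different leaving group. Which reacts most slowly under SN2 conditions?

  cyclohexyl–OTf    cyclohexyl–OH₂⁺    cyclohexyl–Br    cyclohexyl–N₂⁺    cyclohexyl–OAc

With the same alkyl group throughout, only the leaving group differentiates the rates.
A good leaving group is a weak base: the lower the pKₐ of its conjugate acid, the more readily it departs.
cyclohexyl–N₂⁺ loses N₂: no meaningful conjugate acid; N₂ departs as an exceptionally stable neutral molecule
cyclohexyl–OTf loses OTf⁻: pKₐ(CF₃SO₃H (triflic acid)) ≈ -14
cyclohexyl–Br loses Br⁻: pKₐ(HBr) ≈ -9
cyclohexyl–OH₂⁺ loses H₂O: pKₐ(H₃O⁺) ≈ -1.7
cyclohexyl–OAc loses AcO⁻: pKₐ(CH₃COOH) ≈ 4.8

cyclohexyl–OAc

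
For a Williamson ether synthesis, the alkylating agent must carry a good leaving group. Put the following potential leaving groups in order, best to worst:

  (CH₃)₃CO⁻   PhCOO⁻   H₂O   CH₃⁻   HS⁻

The more stable X⁻ (or X) is on its own — i.e. the weaker a base it is — the better a leaving group it makes.
H₂O: pKₐ(H₃O⁺) ≈ -1.7
PhCOO⁻: pKₐ(C₆H₅COOH) ≈ 4.2
HS⁻: pKₐ(H₂S) ≈ 7
(CH₃)₃CO⁻: pKₐ(t-BuOH) ≈ 18
CH₃⁻: pKₐ(CH₄) ≈ 48

H₂O > PhCOO⁻ > HS⁻ > (CH₃)₃CO⁻ > CH₃⁻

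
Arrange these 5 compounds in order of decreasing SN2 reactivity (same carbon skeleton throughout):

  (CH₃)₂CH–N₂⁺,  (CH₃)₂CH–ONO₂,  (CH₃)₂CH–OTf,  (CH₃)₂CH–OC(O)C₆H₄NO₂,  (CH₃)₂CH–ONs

(CH₃)₂CH–N₂⁺ > (CH₃)₂CH–OTf > (CH₃)₂CH–ONs > (CH₃)₂CH–ONO₂ > (CH₃)₂CH–OC(O)C₆H₄NO₂

The skeletons are identical, so relative rate is governed entirely by leaving-group ability.
Leaving-group ability tracks the stability of the departed species; conjugate-acid pKₐ is the usual yardstick (lower pKₐ → better LG).
(CH₃)₂CH–N₂⁺ loses N₂: no meaningful conjugate acid; N₂ departs as an exceptionally stable neutral molecule
(CH₃)₂CH–OTf loses OTf⁻: pKₐ(CF₃SO₃H (triflic acid)) ≈ -14
(CH₃)₂CH–ONs loses ONs⁻: pKₐ(p-O₂NC₆H₄SO₃H) ≈ -3.5
(CH₃)₂CH–ONO₂ loses NO₃⁻: pKₐ(HNO₃) ≈ -1.3
(CH₃)₂CH–OC(O)C₆H₄NO₂ loses p-O₂N–C₆H₄–COO⁻: pKₐ(p-nitrobenzoic acid) ≈ 3.4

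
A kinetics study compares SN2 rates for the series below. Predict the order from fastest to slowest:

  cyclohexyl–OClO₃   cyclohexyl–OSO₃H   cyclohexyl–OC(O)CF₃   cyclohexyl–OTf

Same R in every case — rank the leaving groups.
Rank by basicity of the departing species: weakest base leaves most easily.
cyclohexyl–OTf loses OTf⁻: pKₐ(CF₃SO₃H (triflic acid)) ≈ -14
cyclohexyl–OClO₃ loses ClO₄⁻: pKₐ(HClO₄) ≈ -10
cyclohexyl–OSO₃H loses HSO₄⁻: pKₐ(H₂SO₄) ≈ -3
cyclohexyl–OC(O)CF₃ loses CF₃COO⁻: pKₐ(CF₃COOH) ≈ 0.2

cyclohexyl–OTf > cyclohexyl–OClO₃ > cyclohexyl–OSO₃H > cyclohexyl–OC(O)CF₃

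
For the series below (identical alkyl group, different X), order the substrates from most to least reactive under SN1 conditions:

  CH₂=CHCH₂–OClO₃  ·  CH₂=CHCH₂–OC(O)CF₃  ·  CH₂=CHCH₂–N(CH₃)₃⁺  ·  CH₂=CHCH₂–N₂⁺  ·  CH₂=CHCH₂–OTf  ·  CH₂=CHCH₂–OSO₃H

CH₂=CHCH₂–N₂⁺ > CH₂=CHCH₂–OTf > CH₂=CHCH₂–OClO₃ > CH₂=CHCH₂–OSO₃H > CH₂=CHCH₂–OC(O)CF₃ > CH₂=CHCH₂–N(CH₃)₃⁺

With the same alkyl group throughout, only the leaving group differentiates the rates.
Leaving-group ability tracks the stability of the departed species; conjugate-acid pKₐ is the usual yardstick (lower pKₐ → better LG).
CH₂=CHCH₂–N₂⁺ loses N₂: no meaningful conjugate acid; N₂ departs as an exceptionally stable neutral molecule
CH₂=CHCH₂–OTf loses OTf⁻: pKₐ(CF₃SO₃H (triflic acid)) ≈ -14
CH₂=CHCH₂–OClO₃ loses ClO₄⁻: pKₐ(HClO₄) ≈ -10
CH₂=CHCH₂–OSO₃H loses HSO₄⁻: pKₐ(H₂SO₄) ≈ -3
CH₂=CHCH₂–OC(O)CF₃ loses CF₃COO⁻: pKₐ(CF₃COOH) ≈ 0.2
CH₂=CHCH₂–N(CH₃)₃⁺ loses NR'₃: pKₐ(R'₃NH⁺) ≈ 10.7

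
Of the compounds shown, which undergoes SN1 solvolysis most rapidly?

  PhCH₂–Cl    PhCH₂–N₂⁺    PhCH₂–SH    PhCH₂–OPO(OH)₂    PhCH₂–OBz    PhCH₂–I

PhCH₂–N₂⁺

Same R in every case — rank the leaving groups.
Rank by basicity of the departing species: weakest base leaves most easily.
PhCH₂–N₂⁺ loses N₂: no meaningful conjugate acid; N₂ departs as an exceptionally stable neutral molecule
PhCH₂–I loses I⁻: pKₐ(HI) ≈ -10
PhCH₂–Cl loses Cl⁻: pKₐ(HCl) ≈ -7
PhCH₂–OPO(OH)₂ loses H₂PO₄⁻: pKₐ(H₃PO₄) ≈ 2.1
PhCH₂–OBz loses PhCOO⁻: pKₐ(C₆H₅COOH) ≈ 4.2
PhCH₂–SH loses HS⁻: pKₐ(H₂S) ≈ 7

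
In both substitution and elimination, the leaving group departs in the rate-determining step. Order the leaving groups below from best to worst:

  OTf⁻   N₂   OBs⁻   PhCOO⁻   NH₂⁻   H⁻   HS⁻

A good leaving group is a weak base: the lower the pKₐ of its conjugate acid, the more readily it departs.
N₂: no meaningful conjugate acid; N₂ departs as an exceptionally stable neutral molecule
OTf⁻: pKₐ(CF₃SO₃H (triflic acid)) ≈ -14 — charge spread over three oxygens and a CF₃ group; the premier leaving group in synthesis
OBs⁻: pKₐ(p-BrC₆H₄SO₃H) ≈ -2.8 — arenesulfonate with a p-bromo substituent
PhCOO⁻: pKₐ(C₆H₅COOH) ≈ 4.2 — aryl carboxylate
HS⁻: pKₐ(H₂S) ≈ 7
H⁻: pKₐ(H₂) ≈ 36
NH₂⁻: pKₐ(NH₃) ≈ 38

N₂ > OTf⁻ > OBs⁻ > PhCOO⁻ > HS⁻ > H⁻ > NH₂⁻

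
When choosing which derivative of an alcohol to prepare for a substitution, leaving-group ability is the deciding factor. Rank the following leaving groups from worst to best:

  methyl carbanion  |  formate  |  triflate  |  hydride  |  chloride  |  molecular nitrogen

methyl carbanion < hydride < formate < chloride < triflate < molecular nitrogen

Rank by basicity of the departing species: weakest base leaves most easily.
molecular nitrogen: no meaningful conjugate acid; N₂ departs as an exceptionally stable neutral molecule
triflate: pKₐ(CF₃SO₃H (triflic acid)) ≈ -14 — charge spread over three oxygens and a CF₃ group; the premier leaving group in synthesis
chloride: pKₐ(HCl) ≈ -7 — moderately weak base
formate: pKₐ(HCOOH) ≈ 3.8
hydride: pKₐ(H₂) ≈ 36 — extremely strong base; leaves only in special hydride-transfer contexts
methyl carbanion: pKₐ(CH₄) ≈ 48 — unstabilised carbanion; the worst conceivable leaving group
Reversing gives the worst-to-best order requested.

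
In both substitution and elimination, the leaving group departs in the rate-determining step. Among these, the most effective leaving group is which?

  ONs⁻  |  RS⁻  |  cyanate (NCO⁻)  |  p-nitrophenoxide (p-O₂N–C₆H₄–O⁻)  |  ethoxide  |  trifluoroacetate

ONs⁻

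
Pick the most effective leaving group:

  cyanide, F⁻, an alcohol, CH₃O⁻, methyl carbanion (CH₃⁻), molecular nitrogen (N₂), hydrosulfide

molecular nitrogen (N₂)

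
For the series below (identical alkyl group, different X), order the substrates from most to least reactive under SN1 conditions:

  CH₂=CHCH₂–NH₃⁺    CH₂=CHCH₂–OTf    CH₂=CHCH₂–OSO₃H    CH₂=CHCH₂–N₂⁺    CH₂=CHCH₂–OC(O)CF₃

CH₂=CHCH₂–N₂⁺ > CH₂=CHCH₂–OTf > CH₂=CHCH₂–OSO₃H > CH₂=CHCH₂–OC(O)CF₃ > CH₂=CHCH₂–NH₃⁺

The skeletons are identical, so relative rate is governed entirely by leaving-group ability.
A good leaving group is a weak base: the lower the pKₐ of its conjugate acid, the more readily it departs.
CH₂=CHCH₂–N₂⁺ loses N₂: no meaningful conjugate acid; N₂ departs as an exceptionally stable neutral molecule
CH₂=CHCH₂–OTf loses OTf⁻: pKₐ(CF₃SO₃H (triflic acid)) ≈ -14
CH₂=CHCH₂–OSO₃H loses HSO₄⁻: pKₐ(H₂SO₄) ≈ -3
CH₂=CHCH₂–OC(O)CF₃ loses CF₃COO⁻: pKₐ(CF₃COOH) ≈ 0.2
CH₂=CHCH₂–NH₃⁺ loses NH₃: pKₐ(NH₄⁺) ≈ 9.2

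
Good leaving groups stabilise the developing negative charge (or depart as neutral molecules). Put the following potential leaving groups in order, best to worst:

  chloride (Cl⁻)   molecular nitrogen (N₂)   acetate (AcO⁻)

molecular nitrogen (N₂) > chloride (Cl⁻) > acetate (AcO⁻)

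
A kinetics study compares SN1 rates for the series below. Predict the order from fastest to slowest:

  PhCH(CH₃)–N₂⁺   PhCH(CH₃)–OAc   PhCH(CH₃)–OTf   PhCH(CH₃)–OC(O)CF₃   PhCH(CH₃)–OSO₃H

With the same alkyl group throughout, only the leaving group differentiates the rates.
Rank by basicity of the departing species: weakest base leaves most easily.
PhCH(CH₃)–N₂⁺ loses N₂: no meaningful conjugate acid; N₂ departs as an exceptionally stable neutral molecule
PhCH(CH₃)–OTf loses OTf⁻: pKₐ(CF₃SO₃H (triflic acid)) ≈ -14
PhCH(CH₃)–OSO₃H loses HSO₄⁻: pKₐ(H₂SO₄) ≈ -3
PhCH(CH₃)–OC(O)CF₃ loses CF₃COO⁻: pKₐ(CF₃COOH) ≈ 0.2
PhCH(CH₃)–OAc loses AcO⁻: pKₐ(CH₃COOH) ≈ 4.8

PhCH(CH₃)–N₂⁺ > PhCH(CH₃)–OTf > PhCH(CH₃)–OSO₃H > PhCH(CH₃)–OC(O)CF₃ > PhCH(CH₃)–OAc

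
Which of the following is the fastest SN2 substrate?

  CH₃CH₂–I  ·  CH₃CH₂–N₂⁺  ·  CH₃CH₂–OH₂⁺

CH₃CH₂–N₂⁺

With the same alkyl group throughout, only the leaving group differentiates the rates.
A good leaving group is a weak base: the lower the pKₐ of its conjugate acid, the more readily it departs.
CH₃CH₂–N₂⁺ loses N₂: no meaningful conjugate acid; N₂ departs as an exceptionally stable neutral molecule
CH₃CH₂–I loses I⁻: pKₐ(HI) ≈ -10
CH₃CH₂–OH₂⁺ loses H₂O: pKₐ(H₃O⁺) ≈ -1.7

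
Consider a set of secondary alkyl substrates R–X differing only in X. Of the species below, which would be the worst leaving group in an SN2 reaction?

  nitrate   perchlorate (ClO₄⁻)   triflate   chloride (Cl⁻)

nitrate

triflate: pKₐ(CF₃SO₃H (triflic acid)) ≈ -14
perchlorate (ClO₄⁻): pKₐ(HClO₄) ≈ -10
chloride (Cl⁻): pKₐ(HCl) ≈ -7
nitrate: pKₐ(HNO₃) ≈ -1.3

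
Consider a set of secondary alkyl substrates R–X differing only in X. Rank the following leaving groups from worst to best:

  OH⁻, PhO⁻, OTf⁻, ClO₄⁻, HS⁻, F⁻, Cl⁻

OH⁻ < PhO⁻ < HS⁻ < F⁻ < Cl⁻ < ClO₄⁻ < OTf⁻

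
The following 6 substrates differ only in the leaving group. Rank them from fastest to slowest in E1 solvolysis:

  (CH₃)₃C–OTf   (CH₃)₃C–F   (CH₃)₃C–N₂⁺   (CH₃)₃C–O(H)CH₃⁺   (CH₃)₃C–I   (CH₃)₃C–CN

(CH₃)₃C–N₂⁺ > (CH₃)₃C–OTf > (CH₃)₃C–I > (CH₃)₃C–O(H)CH₃⁺ > (CH₃)₃C–F > (CH₃)₃C–CN

Identical carbon frameworks mean the comparison reduces to leaving-group quality.
The more stable X⁻ (or X) is on its own — i.e. the weaker a base it is — the better a leaving group it makes.
(CH₃)₃C–N₂⁺ loses N₂: no meaningful conjugate acid; N₂ departs as an exceptionally stable neutral molecule
(CH₃)₃C–OTf loses OTf⁻: pKₐ(CF₃SO₃H (triflic acid)) ≈ -14
(CH₃)₃C–I loses I⁻: pKₐ(HI) ≈ -10
(CH₃)₃C–O(H)CH₃⁺ loses R'OH: pKₐ(R'OH₂⁺) ≈ -2.4
(CH₃)₃C–F loses F⁻: pKₐ(HF) ≈ 3.2
(CH₃)₃C–CN loses CN⁻: pKₐ(HCN) ≈ 9.2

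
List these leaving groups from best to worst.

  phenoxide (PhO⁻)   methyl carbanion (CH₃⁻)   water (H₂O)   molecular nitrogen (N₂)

Leaving-group ability tracks the stability of the departed species; conjugate-acid pKₐ is the usual yardstick (lower pKₐ → better LG).
molecular nitrogen (N₂): no meaningful conjugate acid; N₂ departs as an exceptionally stable neutral molecule
water (H₂O): pKₐ(H₃O⁺) ≈ -1.7
phenoxide (PhO⁻): pKₐ(C₆H₅OH (phenol)) ≈ 10
methyl carbanion (CH₃⁻): pKₐ(CH₄) ≈ 48

molecular nitrogen (N₂) > water (H₂O) > phenoxide (PhO⁻) > methyl carbanion (CH₃⁻)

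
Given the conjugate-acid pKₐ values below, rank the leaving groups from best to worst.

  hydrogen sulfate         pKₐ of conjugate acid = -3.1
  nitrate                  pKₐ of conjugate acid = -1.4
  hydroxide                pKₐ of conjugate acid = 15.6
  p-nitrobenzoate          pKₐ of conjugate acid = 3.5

Lower conjugate-acid pKₐ ⇒ weaker base ⇒ better leaving group.
Sorting by the given values: hydrogen sulfate (-3.1), nitrate (-1.4), p-nitrobenzoate (3.5), hydroxide (15.6).

hydrogen sulfate > nitrate > p-nitrobenzoate > hydroxide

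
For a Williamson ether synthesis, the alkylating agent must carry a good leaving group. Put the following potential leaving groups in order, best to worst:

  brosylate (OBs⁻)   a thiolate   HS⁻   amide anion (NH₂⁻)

The more stable X⁻ (or X) is on its own — i.e. the weaker a base it is — the better a leaving group it makes.
brosylate (OBs⁻): pKₐ(p-BrC₆H₄SO₃H) ≈ -2.8
HS⁻: pKₐ(H₂S) ≈ 7
a thiolate: pKₐ(RSH (a thiol)) ≈ 10.5
amide anion (NH₂⁻): pKₐ(NH₃) ≈ 38

brosylate (OBs⁻) > HS⁻ > a thiolate > amide anion (NH₂⁻)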